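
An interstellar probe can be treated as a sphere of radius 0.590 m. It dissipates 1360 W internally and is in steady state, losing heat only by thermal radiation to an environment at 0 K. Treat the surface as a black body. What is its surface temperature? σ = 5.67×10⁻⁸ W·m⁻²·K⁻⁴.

Steady state: internal power = radiated power, P = εσA T⁴.
Radiating area A = 4πr² = 4.374 m².
T⁴ = P/(εσA) = 1360/(1.0·5.67×10⁻⁸·4.374) = 5.483×10⁹ K⁴.
T = (5.483×10⁹)^(1/4).

T ≈ 272 K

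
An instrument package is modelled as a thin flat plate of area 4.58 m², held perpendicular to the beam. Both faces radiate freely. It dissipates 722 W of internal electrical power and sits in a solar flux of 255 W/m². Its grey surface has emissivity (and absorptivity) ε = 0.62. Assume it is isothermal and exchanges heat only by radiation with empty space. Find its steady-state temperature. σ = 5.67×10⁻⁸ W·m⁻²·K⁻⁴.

At steady state, absorbed solar power + internal power = radiated power.
Absorbed: α·S·A_cross = 0.62·255·4.580 = 724.1 W (cross-section A).
Total input = 724.1 + 722 = 1446 W.
Radiated: εσ·A_surf·T⁴ with A_surf = 2A = 9.160 m².
T⁴ = 1446/(0.62·5.67×10⁻⁸·9.160) = 4.491×10⁹ K⁴.

T ≈ 259 K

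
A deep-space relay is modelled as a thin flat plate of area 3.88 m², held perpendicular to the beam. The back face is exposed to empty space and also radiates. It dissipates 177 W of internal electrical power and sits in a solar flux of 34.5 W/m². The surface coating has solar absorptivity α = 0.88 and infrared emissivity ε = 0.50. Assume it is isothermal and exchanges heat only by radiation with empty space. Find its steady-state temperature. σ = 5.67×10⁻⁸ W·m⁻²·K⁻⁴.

At steady state, absorbed solar power + internal power = radiated power.
Absorbed: α·S·A_cross = 0.88·34.5·3.880 = 117.8 W (cross-section A).
Total input = 117.8 + 177 = 294.8 W.
Radiated: εσ·A_surf·T⁴ with A_surf = 2A = 7.760 m².
T⁴ = 294.8/(0.50·5.67×10⁻⁸·7.760) = 1.340×10⁹ K⁴.

T ≈ 191 K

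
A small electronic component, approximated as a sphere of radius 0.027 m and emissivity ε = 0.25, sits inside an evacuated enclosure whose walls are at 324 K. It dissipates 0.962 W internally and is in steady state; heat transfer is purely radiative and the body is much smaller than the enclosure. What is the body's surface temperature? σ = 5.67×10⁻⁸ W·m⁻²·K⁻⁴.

For a small grey body in a large enclosure, net radiated power = εσA(T⁴ − T_w⁴).
Steady state: P = εσA(T⁴ − T_w⁴) with A = 4πr² = 0.009161 m².
T⁴ = P/(εσA) + T_w⁴ = 0.962/(0.25·5.67×10⁻⁸·0.009161) + (324)⁴
    = 7.408×10⁹ + 1.102×10¹⁰ = 1.843×10¹⁰ K⁴.

T ≈ 368 K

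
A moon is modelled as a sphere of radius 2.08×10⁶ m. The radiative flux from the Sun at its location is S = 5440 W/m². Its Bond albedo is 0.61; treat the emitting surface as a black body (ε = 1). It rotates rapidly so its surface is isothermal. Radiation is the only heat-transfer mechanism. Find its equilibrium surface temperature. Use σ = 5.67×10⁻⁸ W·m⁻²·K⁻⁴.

At equilibrium, absorbed power = emitted power.
Absorbing cross-section = πr² = 1.359×10¹³ m²; emitting surface = 4πr² = 5.437×10¹³ m² (ratio 4).
(1−a)S·A_cross = εσ·A_surf·T⁴  ⇒  T⁴ = (1−a)S/(4σ).
T⁴ = 0.390·5440/(4·5.67×10⁻⁸) = 9.354×10⁹ K⁴.
T = (9.354×10⁹)^(1/4).

T ≈ 311 K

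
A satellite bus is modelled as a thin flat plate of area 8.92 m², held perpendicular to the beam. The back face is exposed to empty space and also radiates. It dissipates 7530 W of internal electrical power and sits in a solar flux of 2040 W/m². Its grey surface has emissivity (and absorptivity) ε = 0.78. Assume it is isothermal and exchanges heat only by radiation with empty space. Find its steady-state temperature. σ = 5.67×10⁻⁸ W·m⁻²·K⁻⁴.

At steady state, absorbed solar power + internal power = radiated power.
Absorbed: α·S·A_cross = 0.78·2040·8.920 = 14190 W (cross-section A).
Total input = 14190 + 7530 = 21720 W.
Radiated: εσ·A_surf·T⁴ with A_surf = 2A = 17.84 m².
T⁴ = 21720/(0.78·5.67×10⁻⁸·17.84) = 2.753×10¹⁰ K⁴.

T ≈ 407 K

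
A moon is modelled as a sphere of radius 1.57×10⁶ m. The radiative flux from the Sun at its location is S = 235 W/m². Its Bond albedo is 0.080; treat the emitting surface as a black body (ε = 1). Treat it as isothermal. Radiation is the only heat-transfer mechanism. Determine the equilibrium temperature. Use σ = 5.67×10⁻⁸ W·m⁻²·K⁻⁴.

T ≈ 176 K

At equilibrium, absorbed power = emitted power.
Absorbing cross-section = πr² = 7.744×10¹² m²; emitting surface = 4πr² = 3.097×10¹³ m² (ratio 4).
(1−a)S·A_cross = εσ·A_surf·T⁴  ⇒  T⁴ = (1−a)S/(4σ).
T⁴ = 0.920·235/(4·5.67×10⁻⁸) = 9.533×10⁸ K⁴.
T = (9.533×10⁸)^(1/4).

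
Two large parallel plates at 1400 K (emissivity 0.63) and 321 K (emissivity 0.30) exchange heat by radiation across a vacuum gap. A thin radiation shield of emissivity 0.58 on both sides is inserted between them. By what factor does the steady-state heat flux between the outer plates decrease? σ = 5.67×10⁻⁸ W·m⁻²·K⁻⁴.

Without shield: q₀ = σΔ(T⁴)/(1/ε₁+1/ε₂−1) with denominator 3.921.
With shield the two gaps are in series; the resistances add: (1/ε₁+1/ε_s−1)+(1/ε_s+1/ε₂−1) = 2.311+4.057 = 6.369.
Heat-flux ratio q₀/q = 6.369/3.921.

factor ≈ 1.62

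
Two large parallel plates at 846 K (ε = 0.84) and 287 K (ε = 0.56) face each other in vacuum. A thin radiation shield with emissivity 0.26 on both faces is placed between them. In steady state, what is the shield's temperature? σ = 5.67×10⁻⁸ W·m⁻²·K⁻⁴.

In steady state the net flux on the hot side equals that on the cold side.
σ(T₁⁴−T_s⁴)/D₁ = σ(T_s⁴−T₂⁴)/D₂, with D₁ = 1/ε₁+1/ε_s−1 = 4.037, D₂ = 1/ε_s+1/ε₂−1 = 4.632.
Solve for T_s⁴: T_s⁴ = (D₂·T₁⁴ + D₁·T₂⁴)/(D₁+D₂) = 2.769×10¹¹ K⁴.

T_s ≈ 725 K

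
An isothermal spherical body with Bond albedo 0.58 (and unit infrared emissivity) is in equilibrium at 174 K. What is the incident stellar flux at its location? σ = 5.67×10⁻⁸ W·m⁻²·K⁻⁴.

S ≈ 495 W/m²

(1−a)S·πr² = σ·4πr²·T⁴ ⇒ S = 4σT⁴/(1−a).
S = 4·5.67×10⁻⁸·9.166×10⁸/0.420.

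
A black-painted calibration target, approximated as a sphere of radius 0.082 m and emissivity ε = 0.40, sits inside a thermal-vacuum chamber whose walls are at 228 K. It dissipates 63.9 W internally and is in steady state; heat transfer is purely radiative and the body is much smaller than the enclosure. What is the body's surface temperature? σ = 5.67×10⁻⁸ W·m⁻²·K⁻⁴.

For a small grey body in a large enclosure, net radiated power = εσA(T⁴ − T_w⁴).
Steady state: P = εσA(T⁴ − T_w⁴) with A = 4πr² = 0.08450 m².
T⁴ = P/(εσA) + T_w⁴ = 63.9/(0.40·5.67×10⁻⁸·0.08450) + (228)⁴
    = 3.334×10¹⁰ + 2.702×10⁹ = 3.605×10¹⁰ K⁴.

T ≈ 436 K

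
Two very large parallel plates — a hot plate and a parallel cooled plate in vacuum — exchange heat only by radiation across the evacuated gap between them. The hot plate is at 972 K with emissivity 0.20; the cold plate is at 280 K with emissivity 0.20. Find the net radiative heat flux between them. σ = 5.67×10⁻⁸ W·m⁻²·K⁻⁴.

q ≈ 5580 W/m²

For two infinite grey parallel plates, q = σ(T₁⁴ − T₂⁴)/(1/ε₁ + 1/ε₂ − 1).
T₁⁴ − T₂⁴ = 8.926×10¹¹ − 6.147×10⁹ = 8.865×10¹¹ K⁴.
1/ε₁ + 1/ε₂ − 1 = 5.000 + 5.000 − 1 = 9.000.
q = 5.67×10⁻⁸ × 8.865×10¹¹ / 9.000.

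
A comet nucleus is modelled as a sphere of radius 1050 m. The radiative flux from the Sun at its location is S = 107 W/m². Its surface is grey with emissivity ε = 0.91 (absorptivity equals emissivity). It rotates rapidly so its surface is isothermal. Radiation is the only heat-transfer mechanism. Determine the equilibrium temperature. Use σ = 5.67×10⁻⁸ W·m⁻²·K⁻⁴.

At equilibrium, absorbed power = emitted power.
Absorbing cross-section = πr² = 3.464×10⁶ m²; emitting surface = 4πr² = 1.385×10⁷ m² (ratio 4).
εS·A_cross = εσ·A_surf·T⁴  ⇒  T⁴ = S/(4σ)   (ε cancels).
T⁴ = 107/(4·5.67×10⁻⁸) = 4.718×10⁸ K⁴.
T = (4.718×10⁸)^(1/4).

T ≈ 147 K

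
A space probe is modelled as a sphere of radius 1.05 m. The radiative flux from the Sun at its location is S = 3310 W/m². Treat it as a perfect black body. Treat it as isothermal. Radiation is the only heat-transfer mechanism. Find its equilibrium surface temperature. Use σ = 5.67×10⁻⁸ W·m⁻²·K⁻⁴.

T ≈ 348 K

At equilibrium, absorbed power = emitted power.
Absorbing cross-section = πr² = 3.464 m²; emitting surface = 4πr² = 13.85 m² (ratio 4).
S·A_cross = εσ·A_surf·T⁴  ⇒  T⁴ = S/(4σ).
T⁴ = 1.00·3310/(4·5.67×10⁻⁸) = 1.459×10¹⁰ K⁴.
T = (1.459×10¹⁰)^(1/4).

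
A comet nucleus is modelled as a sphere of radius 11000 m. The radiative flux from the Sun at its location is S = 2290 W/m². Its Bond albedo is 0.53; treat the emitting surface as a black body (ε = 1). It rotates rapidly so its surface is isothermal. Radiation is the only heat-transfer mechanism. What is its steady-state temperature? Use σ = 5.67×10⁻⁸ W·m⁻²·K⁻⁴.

At equilibrium, absorbed power = emitted power.
Absorbing cross-section = πr² = 3.801×10⁸ m²; emitting surface = 4πr² = 1.521×10⁹ m² (ratio 4).
(1−a)S·A_cross = εσ·A_surf·T⁴  ⇒  T⁴ = (1−a)S/(4σ).
T⁴ = 0.470·2290/(4·5.67×10⁻⁸) = 4.746×10⁹ K⁴.
T = (4.746×10⁹)^(1/4).

T ≈ 262 K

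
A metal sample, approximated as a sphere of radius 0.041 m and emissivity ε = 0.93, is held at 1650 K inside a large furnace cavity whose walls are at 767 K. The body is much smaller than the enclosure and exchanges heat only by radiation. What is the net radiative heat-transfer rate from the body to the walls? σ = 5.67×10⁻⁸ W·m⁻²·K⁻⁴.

P_net ≈ 7870 W

For a small grey body in a large enclosure: P_net = εσA(T_body⁴ − T_wall⁴).
A = 4πr² = 0.02112 m²; T_body⁴ − T_wall⁴ = 7.412×10¹² − 3.461×10¹¹ = 7.066×10¹² K⁴.
|P_net| = 0.93·5.67×10⁻⁸·0.02112·7.066×10¹².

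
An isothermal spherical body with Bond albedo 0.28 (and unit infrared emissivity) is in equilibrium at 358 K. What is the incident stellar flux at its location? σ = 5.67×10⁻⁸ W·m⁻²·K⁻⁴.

S ≈ 5170 W/m²

(1−a)S·πr² = σ·4πr²·T⁴ ⇒ S = 4σT⁴/(1−a).
S = 4·5.67×10⁻⁸·1.643×10¹⁰/0.720.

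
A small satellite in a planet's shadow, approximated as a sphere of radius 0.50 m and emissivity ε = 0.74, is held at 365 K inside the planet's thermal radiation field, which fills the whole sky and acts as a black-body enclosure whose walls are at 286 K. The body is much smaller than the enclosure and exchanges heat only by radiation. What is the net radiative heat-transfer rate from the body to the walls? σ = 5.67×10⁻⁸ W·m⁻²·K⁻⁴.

P_net ≈ 1460 W

For a small grey body in a large enclosure: P_net = εσA(T_body⁴ − T_wall⁴).
A = 4πr² = 3.142 m²; T_body⁴ − T_wall⁴ = 1.775×10¹⁰ − 6.691×10⁹ = 1.106×10¹⁰ K⁴.
|P_net| = 0.74·5.67×10⁻⁸·3.142·1.106×10¹⁰.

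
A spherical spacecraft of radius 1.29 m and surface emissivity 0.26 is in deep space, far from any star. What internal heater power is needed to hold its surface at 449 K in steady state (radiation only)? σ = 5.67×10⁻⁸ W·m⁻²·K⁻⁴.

P ≈ 12500 W

P = εσ·4πr²·T⁴.
4πr² = 20.91 m²; T⁴ = 4.064×10¹⁰ K⁴.
P = 0.26·5.67×10⁻⁸·20.91·4.064×10¹⁰.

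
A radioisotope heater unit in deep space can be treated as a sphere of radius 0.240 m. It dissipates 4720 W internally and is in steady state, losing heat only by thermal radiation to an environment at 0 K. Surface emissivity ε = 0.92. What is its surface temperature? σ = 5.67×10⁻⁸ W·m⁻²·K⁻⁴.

Steady state: internal power = radiated power, P = εσA T⁴.
Radiating area A = 4πr² = 0.7238 m².
T⁴ = P/(εσA) = 4720/(0.92·5.67×10⁻⁸·0.7238) = 1.250×10¹¹ K⁴.
T = (1.250×10¹¹)^(1/4).

T ≈ 595 K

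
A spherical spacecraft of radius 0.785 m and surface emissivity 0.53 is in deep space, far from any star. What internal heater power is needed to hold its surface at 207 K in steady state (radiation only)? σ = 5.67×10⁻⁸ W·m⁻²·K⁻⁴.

P = εσ·4πr²·T⁴.
4πr² = 7.744 m²; T⁴ = 1.836×10⁹ K⁴.
P = 0.53·5.67×10⁻⁸·7.744·1.836×10⁹.

P ≈ 427 W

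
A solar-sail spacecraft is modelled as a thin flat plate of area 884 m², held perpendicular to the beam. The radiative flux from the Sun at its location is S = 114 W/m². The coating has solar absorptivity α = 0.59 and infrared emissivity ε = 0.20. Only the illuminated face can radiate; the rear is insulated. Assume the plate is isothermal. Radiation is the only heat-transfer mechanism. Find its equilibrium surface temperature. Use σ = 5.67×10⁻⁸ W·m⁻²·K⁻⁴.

T ≈ 278 K

At equilibrium, absorbed power = emitted power.
Absorbing cross-section = A = 884.0 m²; emitting surface = A = 884.0 m² (ratio 1).
αS·A_cross = εσ·A_surf·T⁴  ⇒  T⁴ = αS/(ε·1σ).
T⁴ = 0.590·114/(0.20·1·5.67×10⁻⁸) = 5.931×10⁹ K⁴.
T = (5.931×10⁹)^(1/4).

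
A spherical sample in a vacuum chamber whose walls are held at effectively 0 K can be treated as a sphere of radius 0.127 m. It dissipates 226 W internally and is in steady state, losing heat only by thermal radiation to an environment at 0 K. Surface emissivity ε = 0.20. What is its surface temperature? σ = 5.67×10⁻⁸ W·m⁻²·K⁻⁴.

Steady state: internal power = radiated power, P = εσA T⁴.
Radiating area A = 4πr² = 0.2027 m².
T⁴ = P/(εσA) = 226/(0.20·5.67×10⁻⁸·0.2027) = 9.833×10¹⁰ K⁴.
T = (9.833×10¹⁰)^(1/4).

T ≈ 560 K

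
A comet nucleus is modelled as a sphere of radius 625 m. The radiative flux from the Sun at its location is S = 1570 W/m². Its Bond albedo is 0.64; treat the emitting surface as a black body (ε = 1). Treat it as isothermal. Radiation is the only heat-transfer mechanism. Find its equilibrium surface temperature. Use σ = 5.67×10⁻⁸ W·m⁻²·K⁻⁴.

T ≈ 223 K

At equilibrium, absorbed power = emitted power.
Absorbing cross-section = πr² = 1.227×10⁶ m²; emitting surface = 4πr² = 4.909×10⁶ m² (ratio 4).
(1−a)S·A_cross = εσ·A_surf·T⁴  ⇒  T⁴ = (1−a)S/(4σ).
T⁴ = 0.360·1570/(4·5.67×10⁻⁸) = 2.492×10⁹ K⁴.
T = (2.492×10⁹)^(1/4).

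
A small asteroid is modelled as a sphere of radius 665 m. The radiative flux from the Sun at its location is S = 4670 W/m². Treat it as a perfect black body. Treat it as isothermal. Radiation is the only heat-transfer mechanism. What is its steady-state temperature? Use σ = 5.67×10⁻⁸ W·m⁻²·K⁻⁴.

At equilibrium, absorbed power = emitted power.
Absorbing cross-section = πr² = 1.389×10⁶ m²; emitting surface = 4πr² = 5.557×10⁶ m² (ratio 4).
S·A_cross = εσ·A_surf·T⁴  ⇒  T⁴ = S/(4σ).
T⁴ = 1.00·4670/(4·5.67×10⁻⁸) = 2.059×10¹⁰ K⁴.
T = (2.059×10¹⁰)^(1/4).

T ≈ 379 K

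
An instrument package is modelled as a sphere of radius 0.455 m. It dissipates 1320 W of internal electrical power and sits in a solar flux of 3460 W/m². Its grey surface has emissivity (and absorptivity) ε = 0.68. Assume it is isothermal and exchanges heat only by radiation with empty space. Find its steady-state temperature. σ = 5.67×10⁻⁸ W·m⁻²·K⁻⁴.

At steady state, absorbed solar power + internal power = radiated power.
Absorbed: α·S·A_cross = 0.68·3460·0.6504 = 1530 W (cross-section πr²).
Total input = 1530 + 1320 = 2850 W.
Radiated: εσ·A_surf·T⁴ with A_surf = 4πr² = 2.602 m².
T⁴ = 2850/(0.68·5.67×10⁻⁸·2.602) = 2.842×10¹⁰ K⁴.

T ≈ 411 K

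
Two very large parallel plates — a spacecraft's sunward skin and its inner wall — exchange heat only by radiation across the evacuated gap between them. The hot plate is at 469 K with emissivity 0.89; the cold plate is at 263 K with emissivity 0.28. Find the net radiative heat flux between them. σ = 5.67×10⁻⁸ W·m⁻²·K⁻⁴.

q ≈ 669 W/m²

For two infinite grey parallel plates, q = σ(T₁⁴ − T₂⁴)/(1/ε₁ + 1/ε₂ − 1).
T₁⁴ − T₂⁴ = 4.838×10¹⁰ − 4.784×10⁹ = 4.360×10¹⁰ K⁴.
1/ε₁ + 1/ε₂ − 1 = 1.124 + 3.571 − 1 = 3.695.
q = 5.67×10⁻⁸ × 4.360×10¹⁰ / 3.695.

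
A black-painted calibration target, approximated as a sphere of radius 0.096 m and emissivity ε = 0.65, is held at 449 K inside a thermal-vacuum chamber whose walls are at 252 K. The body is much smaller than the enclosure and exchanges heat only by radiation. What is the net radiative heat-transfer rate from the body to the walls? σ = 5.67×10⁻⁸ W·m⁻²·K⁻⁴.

P_net ≈ 156 W

For a small grey body in a large enclosure: P_net = εσA(T_body⁴ − T_wall⁴).
A = 4πr² = 0.1158 m²; T_body⁴ − T_wall⁴ = 4.064×10¹⁰ − 4.033×10⁹ = 3.661×10¹⁰ K⁴.
|P_net| = 0.65·5.67×10⁻⁸·0.1158·3.661×10¹⁰.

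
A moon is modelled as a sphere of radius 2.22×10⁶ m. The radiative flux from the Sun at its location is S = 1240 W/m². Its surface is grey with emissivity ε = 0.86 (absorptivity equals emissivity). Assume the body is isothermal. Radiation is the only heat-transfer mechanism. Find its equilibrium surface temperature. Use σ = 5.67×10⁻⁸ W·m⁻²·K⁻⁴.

T ≈ 272 K

At equilibrium, absorbed power = emitted power.
Absorbing cross-section = πr² = 1.548×10¹³ m²; emitting surface = 4πr² = 6.193×10¹³ m² (ratio 4).
εS·A_cross = εσ·A_surf·T⁴  ⇒  T⁴ = S/(4σ)   (ε cancels).
T⁴ = 1240/(4·5.67×10⁻⁸) = 5.467×10⁹ K⁴.
T = (5.467×10⁹)^(1/4).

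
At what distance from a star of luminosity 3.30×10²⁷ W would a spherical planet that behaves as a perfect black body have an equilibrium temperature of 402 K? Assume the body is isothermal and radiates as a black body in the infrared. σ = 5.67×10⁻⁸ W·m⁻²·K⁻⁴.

d ≈ 2.11×10¹¹ m

For an isothermal black-emitting sphere, (1−a)S·πr² = σ·4πr²·T⁴ ⇒ S = 4σT⁴/(1−a).
S = 4·5.67×10⁻⁸·(402)⁴/1.00 = 5923 W/m².
Flux falls as S = L/(4πd²), so d = √(L/(4πS)) = √(3.30×10²⁷/(4π·5923)).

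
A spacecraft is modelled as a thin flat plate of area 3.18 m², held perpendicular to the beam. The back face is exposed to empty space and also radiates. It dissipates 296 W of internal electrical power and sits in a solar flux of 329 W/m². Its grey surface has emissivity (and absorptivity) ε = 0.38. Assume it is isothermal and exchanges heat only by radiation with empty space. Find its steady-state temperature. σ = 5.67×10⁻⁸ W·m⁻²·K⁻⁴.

T ≈ 267 K

At steady state, absorbed solar power + internal power = radiated power.
Absorbed: α·S·A_cross = 0.38·329·3.180 = 397.6 W (cross-section A).
Total input = 397.6 + 296 = 693.6 W.
Radiated: εσ·A_surf·T⁴ with A_surf = 2A = 6.360 m².
T⁴ = 693.6/(0.38·5.67×10⁻⁸·6.360) = 5.061×10⁹ K⁴.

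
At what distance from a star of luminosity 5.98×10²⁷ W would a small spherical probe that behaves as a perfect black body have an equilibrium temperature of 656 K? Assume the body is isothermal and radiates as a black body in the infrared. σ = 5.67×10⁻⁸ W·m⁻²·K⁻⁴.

d ≈ 1.06×10¹¹ m

For an isothermal black-emitting sphere, (1−a)S·πr² = σ·4πr²·T⁴ ⇒ S = 4σT⁴/(1−a).
S = 4·5.67×10⁻⁸·(656)⁴/1.00 = 42000 W/m².
Flux falls as S = L/(4πd²), so d = √(L/(4πS)) = √(5.98×10²⁷/(4π·42000)).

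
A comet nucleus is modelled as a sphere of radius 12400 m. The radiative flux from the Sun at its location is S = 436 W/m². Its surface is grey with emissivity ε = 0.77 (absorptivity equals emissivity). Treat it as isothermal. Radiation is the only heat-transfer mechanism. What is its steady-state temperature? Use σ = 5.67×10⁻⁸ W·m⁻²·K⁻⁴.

At equilibrium, absorbed power = emitted power.
Absorbing cross-section = πr² = 4.831×10⁸ m²; emitting surface = 4πr² = 1.932×10⁹ m² (ratio 4).
εS·A_cross = εσ·A_surf·T⁴  ⇒  T⁴ = S/(4σ)   (ε cancels).
T⁴ = 436/(4·5.67×10⁻⁸) = 1.922×10⁹ K⁴.
T = (1.922×10⁹)^(1/4).

T ≈ 209 K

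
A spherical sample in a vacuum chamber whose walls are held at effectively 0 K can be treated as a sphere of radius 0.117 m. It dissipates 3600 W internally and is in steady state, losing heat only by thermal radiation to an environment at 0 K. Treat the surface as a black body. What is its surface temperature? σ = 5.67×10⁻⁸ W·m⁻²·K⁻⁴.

Steady state: internal power = radiated power, P = εσA T⁴.
Radiating area A = 4πr² = 0.1720 m².
T⁴ = P/(εσA) = 3600/(1.0·5.67×10⁻⁸·0.1720) = 3.691×10¹¹ K⁴.
T = (3.691×10¹¹)^(1/4).

T ≈ 779 K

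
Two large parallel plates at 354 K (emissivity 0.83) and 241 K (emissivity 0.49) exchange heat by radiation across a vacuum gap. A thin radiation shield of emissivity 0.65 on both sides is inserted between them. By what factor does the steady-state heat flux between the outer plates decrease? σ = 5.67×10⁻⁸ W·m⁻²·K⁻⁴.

Without shield: q₀ = σΔ(T⁴)/(1/ε₁+1/ε₂−1) with denominator 2.246.
With shield the two gaps are in series; the resistances add: (1/ε₁+1/ε_s−1)+(1/ε_s+1/ε₂−1) = 1.743+2.579 = 4.323.
Heat-flux ratio q₀/q = 4.323/2.246.

factor ≈ 1.92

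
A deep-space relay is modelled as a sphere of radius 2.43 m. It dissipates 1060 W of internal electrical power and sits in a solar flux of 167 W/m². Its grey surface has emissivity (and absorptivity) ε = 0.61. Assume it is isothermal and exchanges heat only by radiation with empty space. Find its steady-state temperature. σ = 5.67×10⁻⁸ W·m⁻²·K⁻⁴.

T ≈ 184 K

At steady state, absorbed solar power + internal power = radiated power.
Absorbed: α·S·A_cross = 0.61·167·18.55 = 1890 W (cross-section πr²).
Total input = 1890 + 1060 = 2950 W.
Radiated: εσ·A_surf·T⁴ with A_surf = 4πr² = 74.20 m².
T⁴ = 2950/(0.61·5.67×10⁻⁸·74.20) = 1.149×10⁹ K⁴.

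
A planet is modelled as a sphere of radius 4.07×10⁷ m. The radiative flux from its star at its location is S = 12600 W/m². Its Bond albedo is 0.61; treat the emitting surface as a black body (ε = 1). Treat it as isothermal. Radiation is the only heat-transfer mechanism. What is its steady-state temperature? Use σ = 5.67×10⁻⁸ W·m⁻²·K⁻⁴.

T ≈ 384 K

At equilibrium, absorbed power = emitted power.
Absorbing cross-section = πr² = 5.204×10¹⁵ m²; emitting surface = 4πr² = 2.082×10¹⁶ m² (ratio 4).
(1−a)S·A_cross = εσ·A_surf·T⁴  ⇒  T⁴ = (1−a)S/(4σ).
T⁴ = 0.390·12600/(4·5.67×10⁻⁸) = 2.167×10¹⁰ K⁴.
T = (2.167×10¹⁰)^(1/4).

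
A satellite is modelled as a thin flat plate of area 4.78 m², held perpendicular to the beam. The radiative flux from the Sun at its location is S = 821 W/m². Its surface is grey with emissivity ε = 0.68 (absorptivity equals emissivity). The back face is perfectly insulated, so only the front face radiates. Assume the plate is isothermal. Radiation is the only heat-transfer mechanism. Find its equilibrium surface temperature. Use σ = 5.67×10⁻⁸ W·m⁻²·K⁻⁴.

T ≈ 347 K

At equilibrium, absorbed power = emitted power.
Absorbing cross-section = A = 4.780 m²; emitting surface = A = 4.780 m² (ratio 1).
εS·A_cross = εσ·A_surf·T⁴  ⇒  T⁴ = S/(1σ)   (ε cancels).
T⁴ = 821/(1·5.67×10⁻⁸) = 1.448×10¹⁰ K⁴.
T = (1.448×10¹⁰)^(1/4).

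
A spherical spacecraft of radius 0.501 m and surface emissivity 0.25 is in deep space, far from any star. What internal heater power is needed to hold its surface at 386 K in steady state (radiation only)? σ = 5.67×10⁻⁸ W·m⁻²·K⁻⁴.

P = εσ·4πr²·T⁴.
4πr² = 3.154 m²; T⁴ = 2.220×10¹⁰ K⁴.
P = 0.25·5.67×10⁻⁸·3.154·2.220×10¹⁰.

P ≈ 993 W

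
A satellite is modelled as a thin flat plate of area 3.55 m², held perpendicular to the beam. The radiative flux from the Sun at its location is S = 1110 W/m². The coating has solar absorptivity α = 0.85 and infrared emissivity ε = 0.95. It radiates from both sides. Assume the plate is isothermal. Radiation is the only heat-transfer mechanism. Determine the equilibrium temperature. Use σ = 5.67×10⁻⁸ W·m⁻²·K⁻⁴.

T ≈ 306 K

At equilibrium, absorbed power = emitted power.
Absorbing cross-section = A = 3.550 m²; emitting surface = 2A = 7.100 m² (ratio 2).
αS·A_cross = εσ·A_surf·T⁴  ⇒  T⁴ = αS/(ε·2σ).
T⁴ = 0.850·1110/(0.95·2·5.67×10⁻⁸) = 8.758×10⁹ K⁴.
T = (8.758×10⁹)^(1/4).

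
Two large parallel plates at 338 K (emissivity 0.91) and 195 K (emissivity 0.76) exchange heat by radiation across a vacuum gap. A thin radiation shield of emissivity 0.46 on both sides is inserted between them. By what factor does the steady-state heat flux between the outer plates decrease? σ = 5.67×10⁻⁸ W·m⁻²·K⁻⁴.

factor ≈ 3.37

Without shield: q₀ = σΔ(T⁴)/(1/ε₁+1/ε₂−1) with denominator 1.415.
With shield the two gaps are in series; the resistances add: (1/ε₁+1/ε_s−1)+(1/ε_s+1/ε₂−1) = 2.273+2.490 = 4.763.
Heat-flux ratio q₀/q = 4.763/1.415.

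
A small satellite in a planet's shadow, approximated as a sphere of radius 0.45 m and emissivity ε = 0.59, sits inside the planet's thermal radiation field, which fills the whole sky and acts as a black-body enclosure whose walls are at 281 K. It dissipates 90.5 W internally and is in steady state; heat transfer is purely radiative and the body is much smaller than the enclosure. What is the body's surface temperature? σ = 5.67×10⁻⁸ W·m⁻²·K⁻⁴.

T ≈ 292 K

For a small grey body in a large enclosure, net radiated power = εσA(T⁴ − T_w⁴).
Steady state: P = εσA(T⁴ − T_w⁴) with A = 4πr² = 2.545 m².
T⁴ = P/(εσA) + T_w⁴ = 90.5/(0.59·5.67×10⁻⁸·2.545) + (281)⁴
    = 1.063×10⁹ + 6.235×10⁹ = 7.298×10⁹ K⁴.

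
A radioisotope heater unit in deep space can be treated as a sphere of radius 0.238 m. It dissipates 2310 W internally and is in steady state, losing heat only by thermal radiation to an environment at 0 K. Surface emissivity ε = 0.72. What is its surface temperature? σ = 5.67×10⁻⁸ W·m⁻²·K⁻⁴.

T ≈ 531 K

Steady state: internal power = radiated power, P = εσA T⁴.
Radiating area A = 4πr² = 0.7118 m².
T⁴ = P/(εσA) = 2310/(0.72·5.67×10⁻⁸·0.7118) = 7.949×10¹⁰ K⁴.
T = (7.949×10¹⁰)^(1/4).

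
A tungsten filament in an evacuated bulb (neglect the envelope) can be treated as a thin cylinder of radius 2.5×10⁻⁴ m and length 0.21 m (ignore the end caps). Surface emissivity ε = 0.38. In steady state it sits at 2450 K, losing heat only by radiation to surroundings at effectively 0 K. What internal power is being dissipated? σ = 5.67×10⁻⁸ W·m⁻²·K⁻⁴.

Steady state: P = εσA T⁴.
A = 2πrL = 3.299×10⁻⁴ m²; T⁴ = (2450)⁴ = 3.603×10¹³ K⁴.
P = 0.38 × 5.67×10⁻⁸ × 3.299×10⁻⁴ × 3.603×10¹³.

P ≈ 256 W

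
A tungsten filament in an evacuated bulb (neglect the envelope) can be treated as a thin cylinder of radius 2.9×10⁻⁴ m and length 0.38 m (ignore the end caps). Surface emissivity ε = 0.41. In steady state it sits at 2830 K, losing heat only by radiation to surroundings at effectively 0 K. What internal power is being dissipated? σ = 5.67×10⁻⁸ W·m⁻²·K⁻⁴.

P ≈ 1030 W

Steady state: P = εσA T⁴.
A = 2πrL = 6.924×10⁻⁴ m²; T⁴ = (2830)⁴ = 6.414×10¹³ K⁴.
P = 0.41 × 5.67×10⁻⁸ × 6.924×10⁻⁴ × 6.414×10¹³.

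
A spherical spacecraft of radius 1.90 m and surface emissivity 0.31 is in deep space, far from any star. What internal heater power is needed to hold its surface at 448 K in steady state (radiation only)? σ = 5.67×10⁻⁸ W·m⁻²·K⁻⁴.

P = εσ·4πr²·T⁴.
4πr² = 45.36 m²; T⁴ = 4.028×10¹⁰ K⁴.
P = 0.31·5.67×10⁻⁸·45.36·4.028×10¹⁰.

P ≈ 32100 W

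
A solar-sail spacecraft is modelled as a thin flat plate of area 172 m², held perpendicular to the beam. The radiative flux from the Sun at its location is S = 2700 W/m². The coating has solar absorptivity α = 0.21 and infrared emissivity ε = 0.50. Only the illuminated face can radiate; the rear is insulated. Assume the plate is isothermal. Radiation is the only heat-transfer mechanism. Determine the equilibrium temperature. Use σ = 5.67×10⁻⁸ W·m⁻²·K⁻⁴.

At equilibrium, absorbed power = emitted power.
Absorbing cross-section = A = 172.0 m²; emitting surface = A = 172.0 m² (ratio 1).
αS·A_cross = εσ·A_surf·T⁴  ⇒  T⁴ = αS/(ε·1σ).
T⁴ = 0.210·2700/(0.50·1·5.67×10⁻⁸) = 2.000×10¹⁰ K⁴.
T = (2.000×10¹⁰)^(1/4).

T ≈ 376 K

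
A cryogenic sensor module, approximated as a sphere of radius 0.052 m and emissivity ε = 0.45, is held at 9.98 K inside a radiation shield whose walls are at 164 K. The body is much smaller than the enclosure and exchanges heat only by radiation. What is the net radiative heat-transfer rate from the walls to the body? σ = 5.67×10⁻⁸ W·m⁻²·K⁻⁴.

P_net ≈ 0.627 W

For a small grey body in a large enclosure: P_net = εσA(T_body⁴ − T_wall⁴).
A = 4πr² = 0.03398 m²; T_body⁴ − T_wall⁴ = 9920 − 7.234×10⁸ = -7.234×10⁸ K⁴.
|P_net| = 0.45·5.67×10⁻⁸·0.03398·7.234×10⁸.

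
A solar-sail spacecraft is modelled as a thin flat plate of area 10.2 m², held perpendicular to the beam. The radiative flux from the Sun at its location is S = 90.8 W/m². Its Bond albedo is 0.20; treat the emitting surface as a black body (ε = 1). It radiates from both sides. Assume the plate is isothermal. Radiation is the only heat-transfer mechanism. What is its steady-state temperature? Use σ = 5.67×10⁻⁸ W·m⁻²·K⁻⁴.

At equilibrium, absorbed power = emitted power.
Absorbing cross-section = A = 10.20 m²; emitting surface = 2A = 20.40 m² (ratio 2).
(1−a)S·A_cross = εσ·A_surf·T⁴  ⇒  T⁴ = (1−a)S/(2σ).
T⁴ = 0.800·90.8/(2·5.67×10⁻⁸) = 6.406×10⁸ K⁴.
T = (6.406×10⁸)^(1/4).

T ≈ 159 K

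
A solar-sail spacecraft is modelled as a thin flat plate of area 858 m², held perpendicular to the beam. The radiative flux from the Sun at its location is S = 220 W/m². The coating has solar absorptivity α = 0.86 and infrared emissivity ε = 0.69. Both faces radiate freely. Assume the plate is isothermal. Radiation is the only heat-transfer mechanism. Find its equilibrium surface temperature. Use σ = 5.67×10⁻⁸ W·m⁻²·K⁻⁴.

At equilibrium, absorbed power = emitted power.
Absorbing cross-section = A = 858.0 m²; emitting surface = 2A = 1716 m² (ratio 2).
αS·A_cross = εσ·A_surf·T⁴  ⇒  T⁴ = αS/(ε·2σ).
T⁴ = 0.860·220/(0.69·2·5.67×10⁻⁸) = 2.418×10⁹ K⁴.
T = (2.418×10⁹)^(1/4).

T ≈ 222 K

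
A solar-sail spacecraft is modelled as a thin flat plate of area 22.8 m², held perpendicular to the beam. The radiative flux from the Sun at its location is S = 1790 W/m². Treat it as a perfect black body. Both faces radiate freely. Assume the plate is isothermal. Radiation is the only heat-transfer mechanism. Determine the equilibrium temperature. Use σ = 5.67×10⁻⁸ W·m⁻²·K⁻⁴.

T ≈ 354 K

At equilibrium, absorbed power = emitted power.
Absorbing cross-section = A = 22.80 m²; emitting surface = 2A = 45.60 m² (ratio 2).
S·A_cross = εσ·A_surf·T⁴  ⇒  T⁴ = S/(2σ).
T⁴ = 1.00·1790/(2·5.67×10⁻⁸) = 1.578×10¹⁰ K⁴.
T = (1.578×10¹⁰)^(1/4).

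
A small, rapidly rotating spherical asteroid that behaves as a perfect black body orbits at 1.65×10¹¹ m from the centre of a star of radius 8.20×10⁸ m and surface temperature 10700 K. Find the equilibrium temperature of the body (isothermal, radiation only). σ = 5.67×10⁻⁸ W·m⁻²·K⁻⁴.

T ≈ 533 K

The star's surface emits σT_*⁴; at distance d the flux is S = σT_*⁴(R_*/d)².
S = 5.67×10⁻⁸·(10700)⁴·(8.20×10⁸/1.65×10¹¹)² = 18360 W/m².
For an isothermal sphere T⁴ = (1−a)S/(4σ) = 8.093×10¹⁰ K⁴.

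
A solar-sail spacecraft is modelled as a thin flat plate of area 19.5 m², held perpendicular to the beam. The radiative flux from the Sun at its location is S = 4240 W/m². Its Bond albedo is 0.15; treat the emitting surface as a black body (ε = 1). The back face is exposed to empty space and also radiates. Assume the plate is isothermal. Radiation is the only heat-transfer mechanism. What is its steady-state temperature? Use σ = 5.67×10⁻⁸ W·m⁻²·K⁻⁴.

T ≈ 422 K

At equilibrium, absorbed power = emitted power.
Absorbing cross-section = A = 19.50 m²; emitting surface = 2A = 39.00 m² (ratio 2).
(1−a)S·A_cross = εσ·A_surf·T⁴  ⇒  T⁴ = (1−a)S/(2σ).
T⁴ = 0.850·4240/(2·5.67×10⁻⁸) = 3.178×10¹⁰ K⁴.
T = (3.178×10¹⁰)^(1/4).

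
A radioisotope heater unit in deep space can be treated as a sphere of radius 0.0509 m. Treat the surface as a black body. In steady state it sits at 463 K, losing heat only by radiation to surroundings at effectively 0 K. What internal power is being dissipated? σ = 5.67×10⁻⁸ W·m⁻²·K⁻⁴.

P ≈ 84.8 W

Steady state: P = εσA T⁴.
A = 4πr² = 0.03256 m²; T⁴ = (463)⁴ = 4.595×10¹⁰ K⁴.
P = 1.0 × 5.67×10⁻⁸ × 0.03256 × 4.595×10¹⁰.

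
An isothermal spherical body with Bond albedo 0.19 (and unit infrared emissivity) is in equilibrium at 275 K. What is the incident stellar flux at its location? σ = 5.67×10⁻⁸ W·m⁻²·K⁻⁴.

(1−a)S·πr² = σ·4πr²·T⁴ ⇒ S = 4σT⁴/(1−a).
S = 4·5.67×10⁻⁸·5.719×10⁹/0.810.

S ≈ 1600 W/m²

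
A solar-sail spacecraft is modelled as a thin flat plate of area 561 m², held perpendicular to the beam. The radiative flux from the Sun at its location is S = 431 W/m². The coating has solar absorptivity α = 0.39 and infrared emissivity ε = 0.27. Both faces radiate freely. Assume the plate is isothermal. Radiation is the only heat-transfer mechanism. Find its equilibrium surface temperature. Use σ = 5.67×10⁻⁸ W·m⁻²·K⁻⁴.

T ≈ 272 K

At equilibrium, absorbed power = emitted power.
Absorbing cross-section = A = 561.0 m²; emitting surface = 2A = 1122 m² (ratio 2).
αS·A_cross = εσ·A_surf·T⁴  ⇒  T⁴ = αS/(ε·2σ).
T⁴ = 0.390·431/(0.27·2·5.67×10⁻⁸) = 5.490×10⁹ K⁴.
T = (5.490×10⁹)^(1/4).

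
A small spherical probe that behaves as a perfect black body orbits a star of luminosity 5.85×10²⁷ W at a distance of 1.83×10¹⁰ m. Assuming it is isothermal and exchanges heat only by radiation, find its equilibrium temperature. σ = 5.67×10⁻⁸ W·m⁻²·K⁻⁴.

T ≈ 1570 K

First find the stellar flux at distance d: S = L/(4πd²) = 5.85×10²⁷/(4π·(1.83×10¹⁰)²) = 1.390×10⁶ W/m².
For an isothermal sphere, absorbed (1−a)S·πr² = emitted σ·4πr²·T⁴, so T⁴ = (1−a)S/(4σ).
T⁴ = 1.00·1.390×10⁶/(4·5.67×10⁻⁸) = 6.129×10¹² K⁴.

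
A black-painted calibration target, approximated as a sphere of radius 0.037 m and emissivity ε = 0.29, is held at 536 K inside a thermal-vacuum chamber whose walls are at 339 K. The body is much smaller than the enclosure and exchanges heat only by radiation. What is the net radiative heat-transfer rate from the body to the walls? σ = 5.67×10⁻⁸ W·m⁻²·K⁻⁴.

For a small grey body in a large enclosure: P_net = εσA(T_body⁴ − T_wall⁴).
A = 4πr² = 0.01720 m²; T_body⁴ − T_wall⁴ = 8.254×10¹⁰ − 1.321×10¹⁰ = 6.933×10¹⁰ K⁴.
|P_net| = 0.29·5.67×10⁻⁸·0.01720·6.933×10¹⁰.

P_net ≈ 19.6 W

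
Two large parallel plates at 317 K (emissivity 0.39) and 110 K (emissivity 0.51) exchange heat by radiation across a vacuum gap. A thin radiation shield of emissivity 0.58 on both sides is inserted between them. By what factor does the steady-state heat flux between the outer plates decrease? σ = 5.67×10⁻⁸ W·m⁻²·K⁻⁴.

factor ≈ 1.69

Without shield: q₀ = σΔ(T⁴)/(1/ε₁+1/ε₂−1) with denominator 3.525.
With shield the two gaps are in series; the resistances add: (1/ε₁+1/ε_s−1)+(1/ε_s+1/ε₂−1) = 3.288+2.685 = 5.973.
Heat-flux ratio q₀/q = 5.973/3.525.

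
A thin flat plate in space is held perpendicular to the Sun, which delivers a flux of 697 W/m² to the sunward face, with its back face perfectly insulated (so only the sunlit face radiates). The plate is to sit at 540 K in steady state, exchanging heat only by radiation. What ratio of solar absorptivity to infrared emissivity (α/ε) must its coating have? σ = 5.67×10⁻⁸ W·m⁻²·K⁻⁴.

α/ε ≈ 6.92

Balance: αS·A = εσ·1A·T⁴ ⇒ α/ε = σT⁴/S.
α/ε = 5.67×10⁻⁸·(540)⁴/697 = 5.67×10⁻⁸·8.503×10¹⁰/697.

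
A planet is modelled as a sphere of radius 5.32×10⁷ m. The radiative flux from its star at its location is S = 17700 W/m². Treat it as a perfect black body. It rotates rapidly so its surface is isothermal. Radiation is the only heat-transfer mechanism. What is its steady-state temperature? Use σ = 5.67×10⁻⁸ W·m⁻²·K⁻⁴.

T ≈ 529 K

At equilibrium, absorbed power = emitted power.
Absorbing cross-section = πr² = 8.891×10¹⁵ m²; emitting surface = 4πr² = 3.557×10¹⁶ m² (ratio 4).
S·A_cross = εσ·A_surf·T⁴  ⇒  T⁴ = S/(4σ).
T⁴ = 1.00·17700/(4·5.67×10⁻⁸) = 7.804×10¹⁰ K⁴.
T = (7.804×10¹⁰)^(1/4).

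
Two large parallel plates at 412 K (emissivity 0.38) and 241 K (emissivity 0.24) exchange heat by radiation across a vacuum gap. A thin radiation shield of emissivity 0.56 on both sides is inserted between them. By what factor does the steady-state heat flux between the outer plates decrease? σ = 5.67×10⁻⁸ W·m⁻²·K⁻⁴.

Without shield: q₀ = σΔ(T⁴)/(1/ε₁+1/ε₂−1) with denominator 5.798.
With shield the two gaps are in series; the resistances add: (1/ε₁+1/ε_s−1)+(1/ε_s+1/ε₂−1) = 3.417+4.952 = 8.370.
Heat-flux ratio q₀/q = 8.370/5.798.

factor ≈ 1.44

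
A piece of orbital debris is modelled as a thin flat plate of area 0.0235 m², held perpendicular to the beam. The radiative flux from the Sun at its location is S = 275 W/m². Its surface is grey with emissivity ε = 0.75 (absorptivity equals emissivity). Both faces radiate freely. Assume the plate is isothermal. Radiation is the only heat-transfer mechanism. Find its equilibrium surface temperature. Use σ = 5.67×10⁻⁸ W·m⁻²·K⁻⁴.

T ≈ 222 K

At equilibrium, absorbed power = emitted power.
Absorbing cross-section = A = 0.02350 m²; emitting surface = 2A = 0.04700 m² (ratio 2).
εS·A_cross = εσ·A_surf·T⁴  ⇒  T⁴ = S/(2σ)   (ε cancels).
T⁴ = 275/(2·5.67×10⁻⁸) = 2.425×10⁹ K⁴.
T = (2.425×10⁹)^(1/4).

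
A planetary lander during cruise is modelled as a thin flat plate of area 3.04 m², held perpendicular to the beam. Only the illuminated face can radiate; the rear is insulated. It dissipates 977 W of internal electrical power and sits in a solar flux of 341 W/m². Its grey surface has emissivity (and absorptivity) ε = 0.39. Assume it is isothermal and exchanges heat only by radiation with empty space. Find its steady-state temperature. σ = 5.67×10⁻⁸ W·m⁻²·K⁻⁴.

T ≈ 379 K

At steady state, absorbed solar power + internal power = radiated power.
Absorbed: α·S·A_cross = 0.39·341·3.040 = 404.3 W (cross-section A).
Total input = 404.3 + 977 = 1381 W.
Radiated: εσ·A_surf·T⁴ with A_surf = A = 3.040 m².
T⁴ = 1381/(0.39·5.67×10⁻⁸·3.040) = 2.055×10¹⁰ K⁴.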